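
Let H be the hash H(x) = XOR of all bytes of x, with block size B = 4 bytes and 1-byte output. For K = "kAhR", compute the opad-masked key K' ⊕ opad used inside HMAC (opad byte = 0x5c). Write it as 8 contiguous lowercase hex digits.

371d340e

Key "kAhR" = 6b 41 68 52 is exactly B = 4 bytes: K' = 6b 41 68 52.
XOR each byte with 0x5c: 6b⊕5c=37, 41⊕5c=1d, 68⊕5c=34, 52⊕5c=0e.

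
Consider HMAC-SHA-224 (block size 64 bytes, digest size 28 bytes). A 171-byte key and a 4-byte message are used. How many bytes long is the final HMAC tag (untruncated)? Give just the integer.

The tag is one SHA-224 digest: 28 bytes.

28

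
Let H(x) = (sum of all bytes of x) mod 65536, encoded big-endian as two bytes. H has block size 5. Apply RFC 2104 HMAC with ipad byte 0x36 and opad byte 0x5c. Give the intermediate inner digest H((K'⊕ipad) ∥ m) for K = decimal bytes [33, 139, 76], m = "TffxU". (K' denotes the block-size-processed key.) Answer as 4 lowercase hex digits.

Key decimal bytes [33, 139, 76] = 21 8b 4c is 3 bytes ≤ B = 5; zero-pad to 5 bytes: K' = 21 8b 4c 00 00.
K' ⊕ ipad = 17 bd 7a 36 36.
Inner input = 17 bd 7a 36 36 ∥ 54 66 66 78 55.
Inner hash: sum = 23+189+122+54+54+84+102+102+120+85 = 935 → 03 a7.

03a7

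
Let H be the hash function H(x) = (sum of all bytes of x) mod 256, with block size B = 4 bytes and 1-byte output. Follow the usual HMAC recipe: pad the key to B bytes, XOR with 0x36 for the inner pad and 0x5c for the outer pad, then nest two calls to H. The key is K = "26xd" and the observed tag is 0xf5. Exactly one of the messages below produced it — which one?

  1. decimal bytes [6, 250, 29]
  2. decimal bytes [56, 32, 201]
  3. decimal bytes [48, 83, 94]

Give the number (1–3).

1

Key "26xd" = 32 36 78 64 is exactly B = 4 bytes: K' = 32 36 78 64.
K' ⊕ ipad = 04 00 4e 52; K' ⊕ opad = 6e 6a 24 38.
m1: inner = H(04 00 4e 52 06 fa 1d) = c1; tag = H(6e 6a 24 38 c1) = f5 ← matches
m2: inner = H(04 00 4e 52 38 20 c9) = c5; tag = H(6e 6a 24 38 c5) = f9
m3: inner = H(04 00 4e 52 30 53 5e) = 85; tag = H(6e 6a 24 38 85) = b9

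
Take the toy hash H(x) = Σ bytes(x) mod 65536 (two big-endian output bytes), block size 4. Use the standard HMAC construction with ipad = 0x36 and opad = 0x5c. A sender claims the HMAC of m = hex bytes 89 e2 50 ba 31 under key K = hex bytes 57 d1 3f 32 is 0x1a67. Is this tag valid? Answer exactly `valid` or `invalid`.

Key hex bytes 57 d1 3f 32 is exactly B = 4 bytes: K' = 57 d1 3f 32.
K' ⊕ ipad = 61 e7 09 04; K' ⊕ opad = 0b 8d 63 6e.
Inner hash: sum = 97+231+9+4+137+226+80+186+49 = 1019 → 03 fb.
Outer hash (recomputed tag): sum = 11+141+99+110+3+251 = 615 → 02 67.
Recomputed tag = 0267; claimed = 1a67 → mismatch.

invalid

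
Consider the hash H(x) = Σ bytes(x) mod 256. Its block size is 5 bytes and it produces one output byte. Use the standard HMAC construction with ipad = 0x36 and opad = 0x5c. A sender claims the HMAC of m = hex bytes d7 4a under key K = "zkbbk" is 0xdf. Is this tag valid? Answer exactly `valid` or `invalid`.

valid

Key "zkbbk" = 7a 6b 62 62 6b is exactly B = 5 bytes: K' = 7a 6b 62 62 6b.
K' ⊕ ipad = 4c 5d 54 54 5d; K' ⊕ opad = 26 37 3e 3e 37.
Inner hash: sum = 76+93+84+84+93+215+74 = 719; mod 256 = 207 → cf.
Outer hash (recomputed tag): sum = 38+55+62+62+55+207 = 479; mod 256 = 223 → df.
Recomputed tag = df; claimed = df → match.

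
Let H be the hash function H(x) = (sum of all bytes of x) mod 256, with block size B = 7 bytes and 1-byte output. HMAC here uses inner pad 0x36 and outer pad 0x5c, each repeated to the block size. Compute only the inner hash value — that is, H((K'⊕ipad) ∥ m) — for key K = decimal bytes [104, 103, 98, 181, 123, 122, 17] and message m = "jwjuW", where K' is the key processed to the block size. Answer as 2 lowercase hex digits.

5d

Key decimal bytes [104, 103, 98, 181, 123, 122, 17] = 68 67 62 b5 7b 7a 11 is exactly B = 7 bytes: K' = 68 67 62 b5 7b 7a 11.
K' ⊕ ipad = 5e 51 54 83 4d 4c 27.
Inner input = 5e 51 54 83 4d 4c 27 ∥ 6a 77 6a 75 57.
Inner hash: sum = 94+81+84+131+77+76+39+106+119+106+117+87 = 1117; mod 256 = 93 → 5d.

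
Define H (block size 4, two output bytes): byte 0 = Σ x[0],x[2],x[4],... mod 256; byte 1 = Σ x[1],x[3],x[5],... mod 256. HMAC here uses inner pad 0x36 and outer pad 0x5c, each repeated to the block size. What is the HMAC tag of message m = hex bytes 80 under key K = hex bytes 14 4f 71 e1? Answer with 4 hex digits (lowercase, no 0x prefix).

5e20

Key hex bytes 14 4f 71 e1 is exactly B = 4 bytes: K' = 14 4f 71 e1.
K' ⊕ ipad = 22 79 47 d7.  K' ⊕ opad = 48 13 2d bd.
Inner input = (K'⊕ipad) ∥ m = 22 79 47 d7 ∥ 80.
Inner hash: even-index sum = 233 mod 256 = 233; odd-index sum = 336 mod 256 = 80 → e9 50.
Outer input = (K'⊕opad) ∥ inner = 48 13 2d bd ∥ e9 50.
Outer hash (tag): even-index sum = 350 mod 256 = 94; odd-index sum = 288 mod 256 = 32 → 5e 20.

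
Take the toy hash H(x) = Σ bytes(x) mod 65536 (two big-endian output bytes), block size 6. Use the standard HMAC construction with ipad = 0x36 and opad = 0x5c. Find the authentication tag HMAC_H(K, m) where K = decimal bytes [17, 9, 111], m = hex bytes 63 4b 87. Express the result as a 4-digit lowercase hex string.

Key decimal bytes [17, 9, 111] = 11 09 6f is 3 bytes ≤ B = 6; zero-pad to 6 bytes: K' = 11 09 6f 00 00 00.
K' ⊕ ipad = 27 3f 59 36 36 36.  K' ⊕ opad = 4d 55 33 5c 5c 5c.
Inner input = (K'⊕ipad) ∥ m = 27 3f 59 36 36 36 ∥ 63 4b 87.
Inner hash: sum = 39+63+89+54+54+54+99+75+135 = 662 → 02 96.
Outer input = (K'⊕opad) ∥ inner = 4d 55 33 5c 5c 5c ∥ 02 96.
Outer hash (tag): sum = 77+85+51+92+92+92+2+150 = 641 → 02 81.

0281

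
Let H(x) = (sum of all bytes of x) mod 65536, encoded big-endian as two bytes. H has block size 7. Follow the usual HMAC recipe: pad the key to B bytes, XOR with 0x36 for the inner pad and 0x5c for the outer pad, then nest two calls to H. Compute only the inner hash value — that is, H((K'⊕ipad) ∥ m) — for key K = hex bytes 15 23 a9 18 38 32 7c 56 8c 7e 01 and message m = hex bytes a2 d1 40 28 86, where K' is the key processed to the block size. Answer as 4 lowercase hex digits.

041a

Key hex bytes 15 23 a9 18 38 32 7c 56 8c 7e 01 is 11 bytes > B = 7, so hash it first: H(key) = 03 40, then zero-pad to 7 bytes: K' = 03 40 00 00 00 00 00.
K' ⊕ ipad = 35 76 36 36 36 36 36.
Inner input = 35 76 36 36 36 36 36 ∥ a2 d1 40 28 86.
Inner hash: sum = 53+118+54+54+54+54+54+162+209+64+40+134 = 1050 → 04 1a.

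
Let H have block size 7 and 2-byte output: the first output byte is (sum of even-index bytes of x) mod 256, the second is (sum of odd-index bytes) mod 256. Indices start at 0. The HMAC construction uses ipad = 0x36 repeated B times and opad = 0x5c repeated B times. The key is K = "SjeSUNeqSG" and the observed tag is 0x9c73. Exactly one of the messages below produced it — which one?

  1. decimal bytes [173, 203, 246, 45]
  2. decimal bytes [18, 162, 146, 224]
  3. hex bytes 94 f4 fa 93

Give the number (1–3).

3

Key "SjeSUNeqSG" = 53 6a 65 53 55 4e 65 71 53 47 is 10 bytes > B = 7, so hash it first: H(key) = c5 c3, then zero-pad to 7 bytes: K' = c5 c3 00 00 00 00 00.
K' ⊕ ipad = f3 f5 36 36 36 36 36; K' ⊕ opad = 99 9f 5c 5c 5c 5c 5c.
m1: inner = H(f3 f5 36 36 36 36 36 ad cb f6 2d) = 8d 04; tag = H(99 9f 5c 5c 5c 5c 5c 8d 04) = b1e4
m2: inner = H(f3 f5 36 36 36 36 36 12 a2 92 e0) = 17 05; tag = H(99 9f 5c 5c 5c 5c 5c 17 05) = b26e
m3: inner = H(f3 f5 36 36 36 36 36 94 f4 fa 93) = 1c ef; tag = H(99 9f 5c 5c 5c 5c 5c 1c ef) = 9c73 ← matches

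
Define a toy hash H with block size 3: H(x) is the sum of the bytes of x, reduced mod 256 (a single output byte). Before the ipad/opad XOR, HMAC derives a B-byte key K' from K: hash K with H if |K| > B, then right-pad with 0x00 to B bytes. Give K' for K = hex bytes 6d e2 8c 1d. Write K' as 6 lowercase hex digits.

f80000

|K| = 4 > B = 3, so first hash the key.
H(K): sum = 109+226+140+29 = 504; mod 256 = 248 → f8.
Zero-pad H(K) = f8 to 3 bytes: K' = f8 00 00.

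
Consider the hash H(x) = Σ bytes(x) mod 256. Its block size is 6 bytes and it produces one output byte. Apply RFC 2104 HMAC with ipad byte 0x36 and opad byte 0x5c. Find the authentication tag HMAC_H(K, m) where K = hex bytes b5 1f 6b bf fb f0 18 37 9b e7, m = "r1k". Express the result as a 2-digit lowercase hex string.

5a

Key hex bytes b5 1f 6b bf fb f0 18 37 9b e7 is 10 bytes > B = 6, so hash it first: H(key) = ba, then zero-pad to 6 bytes: K' = ba 00 00 00 00 00.
K' ⊕ ipad = 8c 36 36 36 36 36.  K' ⊕ opad = e6 5c 5c 5c 5c 5c.
Inner input = (K'⊕ipad) ∥ m = 8c 36 36 36 36 36 ∥ 72 31 6b.
Inner hash: sum = 140+54+54+54+54+54+114+49+107 = 680; mod 256 = 168 → a8.
Outer input = (K'⊕opad) ∥ inner = e6 5c 5c 5c 5c 5c ∥ a8.
Outer hash (tag): sum = 230+92+92+92+92+92+168 = 858; mod 256 = 90 → 5a.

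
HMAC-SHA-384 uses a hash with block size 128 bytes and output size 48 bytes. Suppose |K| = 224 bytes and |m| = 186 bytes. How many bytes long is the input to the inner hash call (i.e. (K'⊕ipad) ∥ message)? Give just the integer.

314

Key is 224 > 128 bytes, so it is hashed to 48 bytes then zero-padded to 128: |K'| = 128.
Inner input = (K'⊕ipad) ∥ m → 128 + 186 = 314 bytes.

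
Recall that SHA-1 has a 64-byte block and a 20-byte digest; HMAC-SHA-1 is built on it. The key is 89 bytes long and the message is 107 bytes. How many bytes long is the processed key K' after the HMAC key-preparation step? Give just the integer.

64

Key is 89 > 64 bytes, so it is hashed to 20 bytes then zero-padded to 64: |K'| = 64.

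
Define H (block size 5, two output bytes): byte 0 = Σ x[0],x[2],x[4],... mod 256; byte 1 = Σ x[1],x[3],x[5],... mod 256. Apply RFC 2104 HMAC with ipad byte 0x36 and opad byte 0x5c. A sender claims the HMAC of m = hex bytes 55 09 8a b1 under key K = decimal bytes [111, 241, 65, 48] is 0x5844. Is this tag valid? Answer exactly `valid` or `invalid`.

Key decimal bytes [111, 241, 65, 48] = 6f f1 41 30 is 4 bytes ≤ B = 5; zero-pad to 5 bytes: K' = 6f f1 41 30 00.
K' ⊕ ipad = 59 c7 77 06 36; K' ⊕ opad = 33 ad 1d 6c 5c.
Inner hash: even-index sum = 448 mod 256 = 192; odd-index sum = 428 mod 256 = 172 → c0 ac.
Outer hash (recomputed tag): even-index sum = 344 mod 256 = 88; odd-index sum = 473 mod 256 = 217 → 58 d9.
Recomputed tag = 58d9; claimed = 5844 → mismatch.

invalid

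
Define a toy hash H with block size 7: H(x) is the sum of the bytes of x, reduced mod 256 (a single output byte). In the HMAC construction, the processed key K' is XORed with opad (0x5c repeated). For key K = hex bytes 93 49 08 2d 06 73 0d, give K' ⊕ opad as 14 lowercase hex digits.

cf1554715a2f51

Key hex bytes 93 49 08 2d 06 73 0d is exactly B = 7 bytes: K' = 93 49 08 2d 06 73 0d.
XOR each byte with 0x5c: 93⊕5c=cf, 49⊕5c=15, 08⊕5c=54, 2d⊕5c=71, 06⊕5c=5a, 73⊕5c=2f, 0d⊕5c=51.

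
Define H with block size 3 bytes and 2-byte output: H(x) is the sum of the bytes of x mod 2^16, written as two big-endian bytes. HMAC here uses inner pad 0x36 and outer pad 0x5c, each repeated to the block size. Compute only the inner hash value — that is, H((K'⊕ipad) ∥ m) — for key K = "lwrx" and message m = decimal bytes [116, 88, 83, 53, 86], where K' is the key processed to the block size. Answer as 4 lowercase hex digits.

0312

Key "lwrx" = 6c 77 72 78 is 4 bytes > B = 3, so hash it first: H(key) = 01 cd, then zero-pad to 3 bytes: K' = 01 cd 00.
K' ⊕ ipad = 37 fb 36.
Inner input = 37 fb 36 ∥ 74 58 53 35 56.
Inner hash: sum = 55+251+54+116+88+83+53+86 = 786 → 03 12.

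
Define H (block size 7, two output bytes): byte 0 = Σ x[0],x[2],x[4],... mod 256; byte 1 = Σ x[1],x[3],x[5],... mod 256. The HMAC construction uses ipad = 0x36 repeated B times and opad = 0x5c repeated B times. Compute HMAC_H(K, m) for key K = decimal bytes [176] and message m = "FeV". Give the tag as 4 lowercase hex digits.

3ea1

Key decimal bytes [176] = b0 is 1 byte ≤ B = 7; zero-pad to 7 bytes: K' = b0 00 00 00 00 00 00.
K' ⊕ ipad = 86 36 36 36 36 36 36.  K' ⊕ opad = ec 5c 5c 5c 5c 5c 5c.
Inner input = (K'⊕ipad) ∥ m = 86 36 36 36 36 36 36 ∥ 46 65 56.
Inner hash: even-index sum = 397 mod 256 = 141; odd-index sum = 318 mod 256 = 62 → 8d 3e.
Outer input = (K'⊕opad) ∥ inner = ec 5c 5c 5c 5c 5c 5c ∥ 8d 3e.
Outer hash (tag): even-index sum = 574 mod 256 = 62; odd-index sum = 417 mod 256 = 161 → 3e a1.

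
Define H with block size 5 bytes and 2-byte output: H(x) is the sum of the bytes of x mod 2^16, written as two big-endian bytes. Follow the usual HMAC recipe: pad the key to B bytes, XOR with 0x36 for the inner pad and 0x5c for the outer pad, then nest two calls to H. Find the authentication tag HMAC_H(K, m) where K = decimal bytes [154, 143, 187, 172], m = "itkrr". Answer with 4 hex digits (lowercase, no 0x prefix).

04be

Key decimal bytes [154, 143, 187, 172] = 9a 8f bb ac is 4 bytes ≤ B = 5; zero-pad to 5 bytes: K' = 9a 8f bb ac 00.
K' ⊕ ipad = ac b9 8d 9a 36.  K' ⊕ opad = c6 d3 e7 f0 5c.
Inner input = (K'⊕ipad) ∥ m = ac b9 8d 9a 36 ∥ 69 74 6b 72 72.
Inner hash: sum = 172+185+141+154+54+105+116+107+114+114 = 1262 → 04 ee.
Outer input = (K'⊕opad) ∥ inner = c6 d3 e7 f0 5c ∥ 04 ee.
Outer hash (tag): sum = 198+211+231+240+92+4+238 = 1214 → 04 be.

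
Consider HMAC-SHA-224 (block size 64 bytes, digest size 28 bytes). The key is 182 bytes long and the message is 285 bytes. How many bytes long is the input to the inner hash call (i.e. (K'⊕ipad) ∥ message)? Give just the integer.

Key is 182 > 64 bytes, so it is hashed to 28 bytes then zero-padded to 64: |K'| = 64.
Inner input = (K'⊕ipad) ∥ m → 64 + 285 = 349 bytes.

349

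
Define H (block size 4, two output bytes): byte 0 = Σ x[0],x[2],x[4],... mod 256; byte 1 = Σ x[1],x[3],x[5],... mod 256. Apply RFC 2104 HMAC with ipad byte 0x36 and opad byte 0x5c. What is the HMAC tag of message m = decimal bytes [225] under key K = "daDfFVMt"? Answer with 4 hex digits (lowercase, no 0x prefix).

e706

Key "daDfFVMt" = 64 61 44 66 46 56 4d 74 is 8 bytes > B = 4, so hash it first: H(key) = 3b 91, then zero-pad to 4 bytes: K' = 3b 91 00 00.
K' ⊕ ipad = 0d a7 36 36.  K' ⊕ opad = 67 cd 5c 5c.
Inner input = (K'⊕ipad) ∥ m = 0d a7 36 36 ∥ e1.
Inner hash: even-index sum = 292 mod 256 = 36; odd-index sum = 221 mod 256 = 221 → 24 dd.
Outer input = (K'⊕opad) ∥ inner = 67 cd 5c 5c ∥ 24 dd.
Outer hash (tag): even-index sum = 231 mod 256 = 231; odd-index sum = 518 mod 256 = 6 → e7 06.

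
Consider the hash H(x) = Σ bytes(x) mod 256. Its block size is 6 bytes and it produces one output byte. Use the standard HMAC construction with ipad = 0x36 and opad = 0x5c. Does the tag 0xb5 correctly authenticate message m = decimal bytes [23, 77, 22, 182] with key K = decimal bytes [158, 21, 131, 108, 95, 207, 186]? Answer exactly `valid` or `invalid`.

invalid

Key decimal bytes [158, 21, 131, 108, 95, 207, 186] = 9e 15 83 6c 5f cf ba is 7 bytes > B = 6, so hash it first: H(key) = 8a, then zero-pad to 6 bytes: K' = 8a 00 00 00 00 00.
K' ⊕ ipad = bc 36 36 36 36 36; K' ⊕ opad = d6 5c 5c 5c 5c 5c.
Inner hash: sum = 188+54+54+54+54+54+23+77+22+182 = 762; mod 256 = 250 → fa.
Outer hash (recomputed tag): sum = 214+92+92+92+92+92+250 = 924; mod 256 = 156 → 9c.
Recomputed tag = 9c; claimed = b5 → mismatch.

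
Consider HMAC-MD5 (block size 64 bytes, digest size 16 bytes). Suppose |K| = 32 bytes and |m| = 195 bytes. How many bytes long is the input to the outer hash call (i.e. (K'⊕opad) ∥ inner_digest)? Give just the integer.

Key is 32 ≤ 64 bytes, zero-padded: |K'| = 64.
Outer input = (K'⊕opad) ∥ H(inner) → 64 + 16 = 80 bytes.

80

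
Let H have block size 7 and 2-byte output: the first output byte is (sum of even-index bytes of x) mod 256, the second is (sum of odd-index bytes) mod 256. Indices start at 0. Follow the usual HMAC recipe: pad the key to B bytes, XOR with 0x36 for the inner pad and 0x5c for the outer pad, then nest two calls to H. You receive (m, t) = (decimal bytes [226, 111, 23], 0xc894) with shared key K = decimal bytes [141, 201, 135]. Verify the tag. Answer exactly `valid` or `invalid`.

valid

Key decimal bytes [141, 201, 135] = 8d c9 87 is 3 bytes ≤ B = 7; zero-pad to 7 bytes: K' = 8d c9 87 00 00 00 00.
K' ⊕ ipad = bb ff b1 36 36 36 36; K' ⊕ opad = d1 95 db 5c 5c 5c 5c.
Inner hash: even-index sum = 583 mod 256 = 71; odd-index sum = 612 mod 256 = 100 → 47 64.
Outer hash (recomputed tag): even-index sum = 712 mod 256 = 200; odd-index sum = 404 mod 256 = 148 → c8 94.
Recomputed tag = c894; claimed = c894 → match.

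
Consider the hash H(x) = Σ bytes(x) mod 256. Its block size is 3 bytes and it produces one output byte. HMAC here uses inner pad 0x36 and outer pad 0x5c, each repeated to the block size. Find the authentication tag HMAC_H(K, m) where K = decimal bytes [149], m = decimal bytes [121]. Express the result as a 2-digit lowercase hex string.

Key decimal bytes [149] = 95 is 1 byte ≤ B = 3; zero-pad to 3 bytes: K' = 95 00 00.
K' ⊕ ipad = a3 36 36.  K' ⊕ opad = c9 5c 5c.
Inner input = (K'⊕ipad) ∥ m = a3 36 36 ∥ 79.
Inner hash: sum = 163+54+54+121 = 392; mod 256 = 136 → 88.
Outer input = (K'⊕opad) ∥ inner = c9 5c 5c ∥ 88.
Outer hash (tag): sum = 201+92+92+136 = 521; mod 256 = 9 → 09.

09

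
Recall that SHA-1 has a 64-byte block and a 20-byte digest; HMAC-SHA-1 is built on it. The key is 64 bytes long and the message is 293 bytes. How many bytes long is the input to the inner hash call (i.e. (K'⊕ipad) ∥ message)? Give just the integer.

Key is 64 ≤ 64 bytes, zero-padded: |K'| = 64.
Inner input = (K'⊕ipad) ∥ m → 64 + 293 = 357 bytes.

357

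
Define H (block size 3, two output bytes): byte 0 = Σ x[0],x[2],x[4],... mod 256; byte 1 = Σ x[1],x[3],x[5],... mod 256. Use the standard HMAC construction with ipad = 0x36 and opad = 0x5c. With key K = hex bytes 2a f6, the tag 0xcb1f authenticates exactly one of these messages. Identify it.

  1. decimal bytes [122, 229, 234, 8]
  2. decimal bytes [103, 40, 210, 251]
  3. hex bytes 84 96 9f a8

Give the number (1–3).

2

Key hex bytes 2a f6 is 2 bytes ≤ B = 3; zero-pad to 3 bytes: K' = 2a f6 00.
K' ⊕ ipad = 1c c0 36; K' ⊕ opad = 76 aa 5c.
m1: inner = H(1c c0 36 7a e5 ea 08) = 3f 24; tag = H(76 aa 5c 3f 24) = f6e9
m2: inner = H(1c c0 36 67 28 d2 fb) = 75 f9; tag = H(76 aa 5c 75 f9) = cb1f ← matches
m3: inner = H(1c c0 36 84 96 9f a8) = 90 e3; tag = H(76 aa 5c 90 e3) = b53a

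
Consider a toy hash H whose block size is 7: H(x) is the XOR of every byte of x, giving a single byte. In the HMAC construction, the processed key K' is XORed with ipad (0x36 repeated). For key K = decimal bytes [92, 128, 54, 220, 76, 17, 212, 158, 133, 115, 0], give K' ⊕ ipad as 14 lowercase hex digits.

Key decimal bytes [92, 128, 54, 220, 76, 17, 212, 158, 133, 115, 0] = 5c 80 36 dc 4c 11 d4 9e 85 73 00 is 11 bytes > B = 7, so hash it first: H(key) = d7, then zero-pad to 7 bytes: K' = d7 00 00 00 00 00 00.
XOR each byte with 0x36: d7⊕36=e1, 00⊕36=36, 00⊕36=36, 00⊕36=36, 00⊕36=36, 00⊕36=36, 00⊕36=36.

e1363636363636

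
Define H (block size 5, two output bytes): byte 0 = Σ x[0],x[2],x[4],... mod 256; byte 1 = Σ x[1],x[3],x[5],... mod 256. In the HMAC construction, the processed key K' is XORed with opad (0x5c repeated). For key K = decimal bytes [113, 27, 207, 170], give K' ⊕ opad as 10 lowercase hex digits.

2d4793f65c

Key decimal bytes [113, 27, 207, 170] = 71 1b cf aa is 4 bytes ≤ B = 5; zero-pad to 5 bytes: K' = 71 1b cf aa 00.
XOR each byte with 0x5c: 71⊕5c=2d, 1b⊕5c=47, cf⊕5c=93, aa⊕5c=f6, 00⊕5c=5c.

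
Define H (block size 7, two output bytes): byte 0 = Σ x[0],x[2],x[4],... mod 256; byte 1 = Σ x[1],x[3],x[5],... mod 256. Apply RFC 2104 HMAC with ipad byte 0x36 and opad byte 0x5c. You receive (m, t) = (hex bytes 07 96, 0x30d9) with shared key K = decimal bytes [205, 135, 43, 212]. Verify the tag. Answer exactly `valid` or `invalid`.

Key decimal bytes [205, 135, 43, 212] = cd 87 2b d4 is 4 bytes ≤ B = 7; zero-pad to 7 bytes: K' = cd 87 2b d4 00 00 00.
K' ⊕ ipad = fb b1 1d e2 36 36 36; K' ⊕ opad = 91 db 77 88 5c 5c 5c.
Inner hash: even-index sum = 538 mod 256 = 26; odd-index sum = 464 mod 256 = 208 → 1a d0.
Outer hash (recomputed tag): even-index sum = 656 mod 256 = 144; odd-index sum = 473 mod 256 = 217 → 90 d9.
Recomputed tag = 90d9; claimed = 30d9 → mismatch.

invalid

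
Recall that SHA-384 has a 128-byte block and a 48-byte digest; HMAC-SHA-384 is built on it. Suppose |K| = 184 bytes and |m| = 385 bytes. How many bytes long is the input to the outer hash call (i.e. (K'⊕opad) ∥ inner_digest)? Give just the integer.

Key is 184 > 128 bytes, so it is hashed to 48 bytes then zero-padded to 128: |K'| = 128.
Outer input = (K'⊕opad) ∥ H(inner) → 128 + 48 = 176 bytes.

176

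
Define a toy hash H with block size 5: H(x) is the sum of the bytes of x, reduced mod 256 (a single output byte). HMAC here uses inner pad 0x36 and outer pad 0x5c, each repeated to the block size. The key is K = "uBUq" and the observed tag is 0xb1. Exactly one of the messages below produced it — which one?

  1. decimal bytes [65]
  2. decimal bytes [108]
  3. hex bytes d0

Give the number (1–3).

1

Key "uBUq" = 75 42 55 71 is 4 bytes ≤ B = 5; zero-pad to 5 bytes: K' = 75 42 55 71 00.
K' ⊕ ipad = 43 74 63 47 36; K' ⊕ opad = 29 1e 09 2d 5c.
m1: inner = H(43 74 63 47 36 41) = d8; tag = H(29 1e 09 2d 5c d8) = b1 ← matches
m2: inner = H(43 74 63 47 36 6c) = 03; tag = H(29 1e 09 2d 5c 03) = dc
m3: inner = H(43 74 63 47 36 d0) = 67; tag = H(29 1e 09 2d 5c 67) = 40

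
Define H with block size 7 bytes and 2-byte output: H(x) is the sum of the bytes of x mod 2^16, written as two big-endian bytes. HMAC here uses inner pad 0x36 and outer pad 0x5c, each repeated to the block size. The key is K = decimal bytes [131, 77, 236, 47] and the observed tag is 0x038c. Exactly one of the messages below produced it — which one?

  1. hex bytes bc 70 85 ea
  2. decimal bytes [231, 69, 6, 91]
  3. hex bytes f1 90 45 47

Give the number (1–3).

1

Key decimal bytes [131, 77, 236, 47] = 83 4d ec 2f is 4 bytes ≤ B = 7; zero-pad to 7 bytes: K' = 83 4d ec 2f 00 00 00.
K' ⊕ ipad = b5 7b da 19 36 36 36; K' ⊕ opad = df 11 b0 73 5c 5c 5c.
m1: inner = H(b5 7b da 19 36 36 36 bc 70 85 ea) = 05 60; tag = H(df 11 b0 73 5c 5c 5c 05 60) = 038c ← matches
m2: inner = H(b5 7b da 19 36 36 36 e7 45 06 5b) = 04 52; tag = H(df 11 b0 73 5c 5c 5c 04 52) = 037d
m3: inner = H(b5 7b da 19 36 36 36 f1 90 45 47) = 04 d2; tag = H(df 11 b0 73 5c 5c 5c 04 d2) = 03fd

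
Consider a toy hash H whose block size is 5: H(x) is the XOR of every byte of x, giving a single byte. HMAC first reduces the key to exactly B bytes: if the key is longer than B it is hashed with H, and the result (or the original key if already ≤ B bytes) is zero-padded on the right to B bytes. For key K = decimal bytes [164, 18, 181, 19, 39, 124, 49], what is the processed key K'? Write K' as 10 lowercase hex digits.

7a00000000

|K| = 7 > B = 5, so first hash the key.
H(K): XOR a4⊕12⊕b5⊕13⊕27⊕7c⊕31 = 7a.
Zero-pad H(K) = 7a to 5 bytes: K' = 7a 00 00 00 00.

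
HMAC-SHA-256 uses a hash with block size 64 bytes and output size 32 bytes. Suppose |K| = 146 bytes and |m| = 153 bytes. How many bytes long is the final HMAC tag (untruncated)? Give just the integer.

The tag is one SHA-256 digest: 32 bytes.

32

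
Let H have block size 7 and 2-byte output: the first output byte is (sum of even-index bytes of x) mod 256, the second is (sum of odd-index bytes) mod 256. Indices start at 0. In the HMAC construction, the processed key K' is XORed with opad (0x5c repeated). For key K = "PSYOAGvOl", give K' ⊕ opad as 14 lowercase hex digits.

Key "PSYOAGvOl" = 50 53 59 4f 41 47 76 4f 6c is 9 bytes > B = 7, so hash it first: H(key) = cc 38, then zero-pad to 7 bytes: K' = cc 38 00 00 00 00 00.
XOR each byte with 0x5c: cc⊕5c=90, 38⊕5c=64, 00⊕5c=5c, 00⊕5c=5c, 00⊕5c=5c, 00⊕5c=5c, 00⊕5c=5c.

90645c5c5c5c5c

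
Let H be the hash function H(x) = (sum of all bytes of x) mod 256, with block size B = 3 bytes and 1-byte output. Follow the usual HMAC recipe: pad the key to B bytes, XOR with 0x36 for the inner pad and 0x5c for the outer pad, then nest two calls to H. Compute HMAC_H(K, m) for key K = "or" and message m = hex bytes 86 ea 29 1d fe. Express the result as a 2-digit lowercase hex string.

Key "or" = 6f 72 is 2 bytes ≤ B = 3; zero-pad to 3 bytes: K' = 6f 72 00.
K' ⊕ ipad = 59 44 36.  K' ⊕ opad = 33 2e 5c.
Inner input = (K'⊕ipad) ∥ m = 59 44 36 ∥ 86 ea 29 1d fe.
Inner hash: sum = 89+68+54+134+234+41+29+254 = 903; mod 256 = 135 → 87.
Outer input = (K'⊕opad) ∥ inner = 33 2e 5c ∥ 87.
Outer hash (tag): sum = 51+46+92+135 = 324; mod 256 = 68 → 44.

44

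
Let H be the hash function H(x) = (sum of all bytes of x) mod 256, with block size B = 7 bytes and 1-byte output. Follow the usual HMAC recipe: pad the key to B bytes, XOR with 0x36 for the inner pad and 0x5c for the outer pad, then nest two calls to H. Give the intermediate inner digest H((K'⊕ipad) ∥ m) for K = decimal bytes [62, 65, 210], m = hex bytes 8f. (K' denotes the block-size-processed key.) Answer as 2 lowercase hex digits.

Key decimal bytes [62, 65, 210] = 3e 41 d2 is 3 bytes ≤ B = 7; zero-pad to 7 bytes: K' = 3e 41 d2 00 00 00 00.
K' ⊕ ipad = 08 77 e4 36 36 36 36.
Inner input = 08 77 e4 36 36 36 36 ∥ 8f.
Inner hash: sum = 8+119+228+54+54+54+54+143 = 714; mod 256 = 202 → ca.

ca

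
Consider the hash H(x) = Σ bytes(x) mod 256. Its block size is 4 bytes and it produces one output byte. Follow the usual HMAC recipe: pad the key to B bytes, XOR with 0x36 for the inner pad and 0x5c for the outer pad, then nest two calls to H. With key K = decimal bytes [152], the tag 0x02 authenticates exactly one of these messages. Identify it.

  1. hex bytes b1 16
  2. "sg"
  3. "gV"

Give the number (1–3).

2

Key decimal bytes [152] = 98 is 1 byte ≤ B = 4; zero-pad to 4 bytes: K' = 98 00 00 00.
K' ⊕ ipad = ae 36 36 36; K' ⊕ opad = c4 5c 5c 5c.
m1: inner = H(ae 36 36 36 b1 16) = 17; tag = H(c4 5c 5c 5c 17) = ef
m2: inner = H(ae 36 36 36 73 67) = 2a; tag = H(c4 5c 5c 5c 2a) = 02 ← matches
m3: inner = H(ae 36 36 36 67 56) = 0d; tag = H(c4 5c 5c 5c 0d) = e5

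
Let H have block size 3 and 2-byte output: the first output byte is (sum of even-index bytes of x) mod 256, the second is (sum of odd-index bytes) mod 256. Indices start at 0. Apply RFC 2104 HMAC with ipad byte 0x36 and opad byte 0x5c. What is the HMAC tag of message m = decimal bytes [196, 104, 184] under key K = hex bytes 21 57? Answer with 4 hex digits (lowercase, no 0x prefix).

Key hex bytes 21 57 is 2 bytes ≤ B = 3; zero-pad to 3 bytes: K' = 21 57 00.
K' ⊕ ipad = 17 61 36.  K' ⊕ opad = 7d 0b 5c.
Inner input = (K'⊕ipad) ∥ m = 17 61 36 ∥ c4 68 b8.
Inner hash: even-index sum = 181 mod 256 = 181; odd-index sum = 477 mod 256 = 221 → b5 dd.
Outer input = (K'⊕opad) ∥ inner = 7d 0b 5c ∥ b5 dd.
Outer hash (tag): even-index sum = 438 mod 256 = 182; odd-index sum = 192 mod 256 = 192 → b6 c0.

b6c0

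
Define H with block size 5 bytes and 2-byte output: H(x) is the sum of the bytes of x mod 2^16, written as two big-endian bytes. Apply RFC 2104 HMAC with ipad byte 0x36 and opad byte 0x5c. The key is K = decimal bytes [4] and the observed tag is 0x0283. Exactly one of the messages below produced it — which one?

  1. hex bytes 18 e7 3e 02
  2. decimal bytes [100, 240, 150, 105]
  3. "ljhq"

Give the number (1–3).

3

Key decimal bytes [4] = 04 is 1 byte ≤ B = 5; zero-pad to 5 bytes: K' = 04 00 00 00 00.
K' ⊕ ipad = 32 36 36 36 36; K' ⊕ opad = 58 5c 5c 5c 5c.
m1: inner = H(32 36 36 36 36 18 e7 3e 02) = 02 49; tag = H(58 5c 5c 5c 5c 02 49) = 0213
m2: inner = H(32 36 36 36 36 64 f0 96 69) = 03 5d; tag = H(58 5c 5c 5c 5c 03 5d) = 0228
m3: inner = H(32 36 36 36 36 6c 6a 68 71) = 02 b9; tag = H(58 5c 5c 5c 5c 02 b9) = 0283 ← matches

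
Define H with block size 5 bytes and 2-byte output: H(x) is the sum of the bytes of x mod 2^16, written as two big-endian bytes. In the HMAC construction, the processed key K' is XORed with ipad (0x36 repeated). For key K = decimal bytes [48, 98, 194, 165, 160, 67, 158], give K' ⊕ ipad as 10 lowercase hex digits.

354c363636

Key decimal bytes [48, 98, 194, 165, 160, 67, 158] = 30 62 c2 a5 a0 43 9e is 7 bytes > B = 5, so hash it first: H(key) = 03 7a, then zero-pad to 5 bytes: K' = 03 7a 00 00 00.
XOR each byte with 0x36: 03⊕36=35, 7a⊕36=4c, 00⊕36=36, 00⊕36=36, 00⊕36=36.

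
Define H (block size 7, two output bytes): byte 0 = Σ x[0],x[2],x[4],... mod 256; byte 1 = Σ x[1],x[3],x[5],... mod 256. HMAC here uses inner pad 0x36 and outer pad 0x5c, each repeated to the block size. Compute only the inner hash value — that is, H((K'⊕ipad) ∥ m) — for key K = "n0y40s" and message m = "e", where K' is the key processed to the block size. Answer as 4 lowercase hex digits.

e3b2

Key "n0y40s" = 6e 30 79 34 30 73 is 6 bytes ≤ B = 7; zero-pad to 7 bytes: K' = 6e 30 79 34 30 73 00.
K' ⊕ ipad = 58 06 4f 02 06 45 36.
Inner input = 58 06 4f 02 06 45 36 ∥ 65.
Inner hash: even-index sum = 227 mod 256 = 227; odd-index sum = 178 mod 256 = 178 → e3 b2.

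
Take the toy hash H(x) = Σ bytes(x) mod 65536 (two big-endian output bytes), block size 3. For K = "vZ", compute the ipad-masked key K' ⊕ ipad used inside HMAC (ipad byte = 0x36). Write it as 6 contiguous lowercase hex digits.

406c36

Key "vZ" = 76 5a is 2 bytes ≤ B = 3; zero-pad to 3 bytes: K' = 76 5a 00.
XOR each byte with 0x36: 76⊕36=40, 5a⊕36=6c, 00⊕36=36.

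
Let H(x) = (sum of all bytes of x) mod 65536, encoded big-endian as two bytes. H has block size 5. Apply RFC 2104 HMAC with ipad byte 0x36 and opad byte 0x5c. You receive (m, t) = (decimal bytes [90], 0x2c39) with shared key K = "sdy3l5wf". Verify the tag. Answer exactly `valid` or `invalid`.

invalid

Key "sdy3l5wf" = 73 64 79 33 6c 35 77 66 is 8 bytes > B = 5, so hash it first: H(key) = 03 01, then zero-pad to 5 bytes: K' = 03 01 00 00 00.
K' ⊕ ipad = 35 37 36 36 36; K' ⊕ opad = 5f 5d 5c 5c 5c.
Inner hash: sum = 53+55+54+54+54+90 = 360 → 01 68.
Outer hash (recomputed tag): sum = 95+93+92+92+92+1+104 = 569 → 02 39.
Recomputed tag = 0239; claimed = 2c39 → mismatch.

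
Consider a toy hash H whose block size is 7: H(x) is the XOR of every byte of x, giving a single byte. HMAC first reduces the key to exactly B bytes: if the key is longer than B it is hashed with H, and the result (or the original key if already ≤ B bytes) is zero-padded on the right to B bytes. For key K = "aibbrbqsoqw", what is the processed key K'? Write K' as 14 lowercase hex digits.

|K| = 11 > B = 7, so first hash the key.
H(K): XOR 61⊕69⊕62⊕62⊕72⊕62⊕71⊕73⊕6f⊕71⊕77 = 73.
Zero-pad H(K) = 73 to 7 bytes: K' = 73 00 00 00 00 00 00.

73000000000000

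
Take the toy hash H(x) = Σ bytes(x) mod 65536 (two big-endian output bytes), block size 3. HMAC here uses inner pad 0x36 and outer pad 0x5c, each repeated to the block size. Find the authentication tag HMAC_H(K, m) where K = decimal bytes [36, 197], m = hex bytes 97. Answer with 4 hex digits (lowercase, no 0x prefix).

Key decimal bytes [36, 197] = 24 c5 is 2 bytes ≤ B = 3; zero-pad to 3 bytes: K' = 24 c5 00.
K' ⊕ ipad = 12 f3 36.  K' ⊕ opad = 78 99 5c.
Inner input = (K'⊕ipad) ∥ m = 12 f3 36 ∥ 97.
Inner hash: sum = 18+243+54+151 = 466 → 01 d2.
Outer input = (K'⊕opad) ∥ inner = 78 99 5c ∥ 01 d2.
Outer hash (tag): sum = 120+153+92+1+210 = 576 → 02 40.

0240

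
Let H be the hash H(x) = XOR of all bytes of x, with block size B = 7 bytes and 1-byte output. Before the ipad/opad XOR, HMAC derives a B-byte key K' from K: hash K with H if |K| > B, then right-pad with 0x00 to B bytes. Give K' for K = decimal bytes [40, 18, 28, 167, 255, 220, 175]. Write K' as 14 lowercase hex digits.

Key decimal bytes [40, 18, 28, 167, 255, 220, 175] = 28 12 1c a7 ff dc af is exactly B = 7 bytes: K' = 28 12 1c a7 ff dc af.

28121ca7ffdcaf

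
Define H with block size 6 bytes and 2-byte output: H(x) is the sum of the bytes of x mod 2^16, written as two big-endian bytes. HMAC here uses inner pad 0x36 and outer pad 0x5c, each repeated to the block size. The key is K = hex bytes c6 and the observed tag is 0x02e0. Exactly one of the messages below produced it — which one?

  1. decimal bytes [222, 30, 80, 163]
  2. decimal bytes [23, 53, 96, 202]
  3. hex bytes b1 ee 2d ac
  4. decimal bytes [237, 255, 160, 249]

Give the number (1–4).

3

Key hex bytes c6 is 1 byte ≤ B = 6; zero-pad to 6 bytes: K' = c6 00 00 00 00 00.
K' ⊕ ipad = f0 36 36 36 36 36; K' ⊕ opad = 9a 5c 5c 5c 5c 5c.
m1: inner = H(f0 36 36 36 36 36 de 1e 50 a3) = 03 ed; tag = H(9a 5c 5c 5c 5c 5c 03 ed) = 0356
m2: inner = H(f0 36 36 36 36 36 17 35 60 ca) = 03 74; tag = H(9a 5c 5c 5c 5c 5c 03 74) = 02dd
m3: inner = H(f0 36 36 36 36 36 b1 ee 2d ac) = 04 76; tag = H(9a 5c 5c 5c 5c 5c 04 76) = 02e0 ← matches
m4: inner = H(f0 36 36 36 36 36 ed ff a0 f9) = 05 83; tag = H(9a 5c 5c 5c 5c 5c 05 83) = 02ee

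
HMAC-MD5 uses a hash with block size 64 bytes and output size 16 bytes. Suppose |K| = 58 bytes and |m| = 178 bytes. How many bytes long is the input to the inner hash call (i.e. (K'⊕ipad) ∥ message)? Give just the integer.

242

Key is 58 ≤ 64 bytes, zero-padded: |K'| = 64.
Inner input = (K'⊕ipad) ∥ m → 64 + 178 = 242 bytes.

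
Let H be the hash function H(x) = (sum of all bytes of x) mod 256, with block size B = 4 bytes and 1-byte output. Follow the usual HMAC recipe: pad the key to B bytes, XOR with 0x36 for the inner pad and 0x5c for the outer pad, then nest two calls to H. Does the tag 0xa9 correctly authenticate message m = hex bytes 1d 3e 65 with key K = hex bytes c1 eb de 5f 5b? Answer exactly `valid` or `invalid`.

invalid

Key hex bytes c1 eb de 5f 5b is 5 bytes > B = 4, so hash it first: H(key) = 44, then zero-pad to 4 bytes: K' = 44 00 00 00.
K' ⊕ ipad = 72 36 36 36; K' ⊕ opad = 18 5c 5c 5c.
Inner hash: sum = 114+54+54+54+29+62+101 = 468; mod 256 = 212 → d4.
Outer hash (recomputed tag): sum = 24+92+92+92+212 = 512; mod 256 = 0 → 00.
Recomputed tag = 00; claimed = a9 → mismatch.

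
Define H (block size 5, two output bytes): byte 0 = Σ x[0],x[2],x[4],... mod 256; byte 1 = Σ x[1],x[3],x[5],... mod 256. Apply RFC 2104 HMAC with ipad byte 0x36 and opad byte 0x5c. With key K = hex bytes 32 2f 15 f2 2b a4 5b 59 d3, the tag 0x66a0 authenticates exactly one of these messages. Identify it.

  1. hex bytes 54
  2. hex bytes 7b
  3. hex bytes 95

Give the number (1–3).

Key hex bytes 32 2f 15 f2 2b a4 5b 59 d3 is 9 bytes > B = 5, so hash it first: H(key) = a0 1e, then zero-pad to 5 bytes: K' = a0 1e 00 00 00.
K' ⊕ ipad = 96 28 36 36 36; K' ⊕ opad = fc 42 5c 5c 5c.
m1: inner = H(96 28 36 36 36 54) = 02 b2; tag = H(fc 42 5c 5c 5c 02 b2) = 66a0 ← matches
m2: inner = H(96 28 36 36 36 7b) = 02 d9; tag = H(fc 42 5c 5c 5c 02 d9) = 8da0
m3: inner = H(96 28 36 36 36 95) = 02 f3; tag = H(fc 42 5c 5c 5c 02 f3) = a7a0

1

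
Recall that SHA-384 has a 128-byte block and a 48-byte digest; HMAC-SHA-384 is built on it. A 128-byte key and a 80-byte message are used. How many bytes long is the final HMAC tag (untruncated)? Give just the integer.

The tag is one SHA-384 digest: 48 bytes.

48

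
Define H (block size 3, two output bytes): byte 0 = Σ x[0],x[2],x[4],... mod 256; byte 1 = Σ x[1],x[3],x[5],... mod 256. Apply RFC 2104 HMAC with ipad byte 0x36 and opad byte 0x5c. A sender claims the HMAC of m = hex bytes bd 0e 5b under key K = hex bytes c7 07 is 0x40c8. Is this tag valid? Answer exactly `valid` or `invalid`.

invalid

Key hex bytes c7 07 is 2 bytes ≤ B = 3; zero-pad to 3 bytes: K' = c7 07 00.
K' ⊕ ipad = f1 31 36; K' ⊕ opad = 9b 5b 5c.
Inner hash: even-index sum = 309 mod 256 = 53; odd-index sum = 329 mod 256 = 73 → 35 49.
Outer hash (recomputed tag): even-index sum = 320 mod 256 = 64; odd-index sum = 144 mod 256 = 144 → 40 90.
Recomputed tag = 4090; claimed = 40c8 → mismatch.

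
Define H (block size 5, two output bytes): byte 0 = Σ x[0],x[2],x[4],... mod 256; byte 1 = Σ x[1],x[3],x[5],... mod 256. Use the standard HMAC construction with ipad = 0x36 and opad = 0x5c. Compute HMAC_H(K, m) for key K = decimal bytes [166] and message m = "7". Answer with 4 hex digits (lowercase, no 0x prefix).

55b4

Key decimal bytes [166] = a6 is 1 byte ≤ B = 5; zero-pad to 5 bytes: K' = a6 00 00 00 00.
K' ⊕ ipad = 90 36 36 36 36.  K' ⊕ opad = fa 5c 5c 5c 5c.
Inner input = (K'⊕ipad) ∥ m = 90 36 36 36 36 ∥ 37.
Inner hash: even-index sum = 252 mod 256 = 252; odd-index sum = 163 mod 256 = 163 → fc a3.
Outer input = (K'⊕opad) ∥ inner = fa 5c 5c 5c 5c ∥ fc a3.
Outer hash (tag): even-index sum = 597 mod 256 = 85; odd-index sum = 436 mod 256 = 180 → 55 b4.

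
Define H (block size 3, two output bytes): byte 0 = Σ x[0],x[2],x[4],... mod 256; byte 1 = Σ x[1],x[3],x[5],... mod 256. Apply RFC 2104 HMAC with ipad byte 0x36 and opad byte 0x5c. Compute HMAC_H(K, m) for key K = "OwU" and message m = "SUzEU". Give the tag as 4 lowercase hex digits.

7fa1

Key "OwU" = 4f 77 55 is exactly B = 3 bytes: K' = 4f 77 55.
K' ⊕ ipad = 79 41 63.  K' ⊕ opad = 13 2b 09.
Inner input = (K'⊕ipad) ∥ m = 79 41 63 ∥ 53 55 7a 45 55.
Inner hash: even-index sum = 374 mod 256 = 118; odd-index sum = 355 mod 256 = 99 → 76 63.
Outer input = (K'⊕opad) ∥ inner = 13 2b 09 ∥ 76 63.
Outer hash (tag): even-index sum = 127 mod 256 = 127; odd-index sum = 161 mod 256 = 161 → 7f a1.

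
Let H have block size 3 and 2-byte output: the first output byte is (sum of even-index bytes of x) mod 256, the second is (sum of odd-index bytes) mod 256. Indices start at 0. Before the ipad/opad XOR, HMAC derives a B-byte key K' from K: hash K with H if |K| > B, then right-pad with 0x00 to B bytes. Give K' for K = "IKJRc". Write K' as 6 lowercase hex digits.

|K| = 5 > B = 3, so first hash the key.
H(K): even-index sum = 246 mod 256 = 246; odd-index sum = 157 mod 256 = 157 → f6 9d.
Zero-pad H(K) = f6 9d to 3 bytes: K' = f6 9d 00.

f69d00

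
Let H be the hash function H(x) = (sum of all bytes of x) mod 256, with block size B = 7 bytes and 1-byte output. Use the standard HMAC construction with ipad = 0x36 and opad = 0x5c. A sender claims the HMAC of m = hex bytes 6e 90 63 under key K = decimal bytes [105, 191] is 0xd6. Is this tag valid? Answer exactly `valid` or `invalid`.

invalid

Key decimal bytes [105, 191] = 69 bf is 2 bytes ≤ B = 7; zero-pad to 7 bytes: K' = 69 bf 00 00 00 00 00.
K' ⊕ ipad = 5f 89 36 36 36 36 36; K' ⊕ opad = 35 e3 5c 5c 5c 5c 5c.
Inner hash: sum = 95+137+54+54+54+54+54+110+144+99 = 855; mod 256 = 87 → 57.
Outer hash (recomputed tag): sum = 53+227+92+92+92+92+92+87 = 827; mod 256 = 59 → 3b.
Recomputed tag = 3b; claimed = d6 → mismatch.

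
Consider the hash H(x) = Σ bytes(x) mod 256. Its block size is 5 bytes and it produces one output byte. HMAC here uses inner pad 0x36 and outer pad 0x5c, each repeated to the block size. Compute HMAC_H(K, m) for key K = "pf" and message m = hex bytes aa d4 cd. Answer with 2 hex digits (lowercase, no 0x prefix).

fd

Key "pf" = 70 66 is 2 bytes ≤ B = 5; zero-pad to 5 bytes: K' = 70 66 00 00 00.
K' ⊕ ipad = 46 50 36 36 36.  K' ⊕ opad = 2c 3a 5c 5c 5c.
Inner input = (K'⊕ipad) ∥ m = 46 50 36 36 36 ∥ aa d4 cd.
Inner hash: sum = 70+80+54+54+54+170+212+205 = 899; mod 256 = 131 → 83.
Outer input = (K'⊕opad) ∥ inner = 2c 3a 5c 5c 5c ∥ 83.
Outer hash (tag): sum = 44+58+92+92+92+131 = 509; mod 256 = 253 → fd.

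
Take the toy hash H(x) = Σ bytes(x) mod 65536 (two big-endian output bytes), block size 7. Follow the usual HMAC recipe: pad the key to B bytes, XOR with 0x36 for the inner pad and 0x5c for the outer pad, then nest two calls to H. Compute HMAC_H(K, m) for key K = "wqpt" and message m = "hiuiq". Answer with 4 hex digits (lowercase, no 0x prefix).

0295

Key "wqpt" = 77 71 70 74 is 4 bytes ≤ B = 7; zero-pad to 7 bytes: K' = 77 71 70 74 00 00 00.
K' ⊕ ipad = 41 47 46 42 36 36 36.  K' ⊕ opad = 2b 2d 2c 28 5c 5c 5c.
Inner input = (K'⊕ipad) ∥ m = 41 47 46 42 36 36 36 ∥ 68 69 75 69 71.
Inner hash: sum = 65+71+70+66+54+54+54+104+105+117+105+113 = 978 → 03 d2.
Outer input = (K'⊕opad) ∥ inner = 2b 2d 2c 28 5c 5c 5c ∥ 03 d2.
Outer hash (tag): sum = 43+45+44+40+92+92+92+3+210 = 661 → 02 95.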